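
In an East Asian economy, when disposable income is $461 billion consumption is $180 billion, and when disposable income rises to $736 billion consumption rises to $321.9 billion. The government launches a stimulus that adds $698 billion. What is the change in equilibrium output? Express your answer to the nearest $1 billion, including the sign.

+$1,442 billion

MPC = ΔC/ΔYd = (321.9 − 180)/(736 − 461) = 141.9/275 = 0.516.
Government-spending multiplier = 1/(1 − MPC) = 1/(1 − 0.516) = 1/0.484 ≈ 2.066.
ΔY = k × ΔG = (+$698 billion) / 0.484 ≈ +$1,442 billion.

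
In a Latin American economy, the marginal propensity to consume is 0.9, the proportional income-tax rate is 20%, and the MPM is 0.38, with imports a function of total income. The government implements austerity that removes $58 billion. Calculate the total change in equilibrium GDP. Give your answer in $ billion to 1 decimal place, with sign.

Expenditure multiplier = 1/(1 − c(1−t) + m) = 1/(1 − 0.9×0.8 + 0.38) = 1/0.66 ≈ 1.515.
ΔY = k × ΔG = (−$58 billion) / 0.66 ≈ −$87.9 billion.

−$87.9 billion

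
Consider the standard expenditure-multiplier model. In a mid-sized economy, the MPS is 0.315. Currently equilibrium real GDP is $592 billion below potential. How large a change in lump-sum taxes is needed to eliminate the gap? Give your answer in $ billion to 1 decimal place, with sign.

−$272.2 billion

MPC = 1 − MPS = 1 − 0.315 = 0.685.
Spending multiplier = 1/(1 − MPC) = 1/(1 − 0.685) = 1/0.315 ≈ 3.175.
Tax multiplier = −c·k = −0.685/0.315 ≈ −2.175. Need ΔY = +$592 billion, so ΔT = ΔY/(−c·k) = −(+$592 billion) × 0.315 / 0.685 ≈ −$272.2 billion.
The government should cut lump-sum taxes by $272.2 billion.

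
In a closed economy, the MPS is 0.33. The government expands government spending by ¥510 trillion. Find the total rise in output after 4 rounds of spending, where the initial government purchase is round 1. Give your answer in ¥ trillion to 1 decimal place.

¥1,234.0 trillion

MPC = 1 − MPS = 1 − 0.33 = 0.67.
Round 1 adds ΔG = ¥510 trillion; each later round is MPC = 0.67 times the previous.
After 4 rounds: 510 + 341.7 + 228.939 + 153.38913 = ΔG·(1 − c^4)/(1 − c) = 510 × (1 − 0.20151121)/0.33 ≈ ¥1,234 trillion.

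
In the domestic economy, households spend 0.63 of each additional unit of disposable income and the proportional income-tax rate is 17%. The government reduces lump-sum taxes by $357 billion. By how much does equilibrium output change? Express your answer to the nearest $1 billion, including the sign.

+$471 billion

A lump-sum tax change of −$357 billion shifts disposable income by +$357 billion; first-round consumption changes by −c × ΔT = −0.63 × (−$357 billion) = +$224.91 billion.
Expenditure multiplier = 1/(1 − c(1−t)) = 1/(1 − 0.63×0.83) = 1/0.4771 ≈ 2.096.
The tax multiplier is −c × k ≈ −1.32, so ΔY = k × (−c·ΔT) = (+$224.91 billion) / 0.4771 ≈ +$471 billion.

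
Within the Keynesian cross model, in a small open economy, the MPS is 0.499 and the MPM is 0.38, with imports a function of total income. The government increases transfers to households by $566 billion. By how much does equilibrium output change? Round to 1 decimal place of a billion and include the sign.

+$322.6 billion

MPC = 1 − MPS = 1 − 0.499 = 0.501.
The transfer change shifts disposable income by +$566 billion, so first-round consumption changes by c·ΔTR = 0.501 × (+$566 billion) = +$283.566 billion.
Expenditure multiplier = 1/(1 − c + m) = 1/(1 − 0.501 + 0.38) = 1/0.879 ≈ 1.138.
The transfer multiplier is c × k ≈ 0.57, so ΔY = k × (c·ΔTR) = (+$283.566 billion) / 0.879 ≈ +$322.6 billion.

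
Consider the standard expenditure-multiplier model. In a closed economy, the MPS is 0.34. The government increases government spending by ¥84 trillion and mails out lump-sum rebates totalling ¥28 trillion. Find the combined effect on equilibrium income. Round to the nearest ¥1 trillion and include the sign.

MPC = 1 − MPS = 1 − 0.34 = 0.66.
Expenditure multiplier = 1/(1 − MPC) = 1/(1 − 0.66) = 1/0.34 ≈ 2.941.
ΔG contributes k·ΔG = (+¥84 trillion) / 0.34 ≈ +¥247.1 trillion.
ΔT of −¥28 trillion changes first-round spending by −c·ΔT = +¥18.48 trillion, contributing k·(−c·ΔT) = (+¥18.48 trillion) / 0.34 ≈ +¥54.4 trillion.
Net ΔY = k(ΔG − c·ΔT) = (+¥102.48 trillion) / 0.34 ≈ +¥301 trillion.

+¥301 trillion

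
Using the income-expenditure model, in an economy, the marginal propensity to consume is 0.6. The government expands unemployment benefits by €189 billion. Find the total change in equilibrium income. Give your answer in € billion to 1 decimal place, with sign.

The transfer change shifts disposable income by +€189 billion, so first-round consumption changes by c·ΔTR = 0.6 × (+€189 billion) = +€113.4 billion.
Expenditure multiplier = 1/(1 − MPC) = 1/(1 − 0.6) = 1/0.4 = 2.5.
The transfer multiplier is c × k = 1.5, so ΔY = k × (c·ΔTR) = (+€113.4 billion) / 0.4 = +€283.5 billion.

+€283.5 billion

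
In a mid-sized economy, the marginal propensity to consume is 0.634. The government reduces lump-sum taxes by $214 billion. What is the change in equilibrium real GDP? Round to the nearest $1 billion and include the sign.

A lump-sum tax change of −$214 billion shifts disposable income by +$214 billion; first-round consumption changes by −c × ΔT = −0.634 × (−$214 billion) = +$135.676 billion.
Expenditure multiplier = 1/(1 − MPC) = 1/(1 − 0.634) = 1/0.366 ≈ 2.732.
The tax multiplier is −c × k ≈ −1.732, so ΔY = k × (−c·ΔT) = (+$135.676 billion) / 0.366 ≈ +$371 billion.

+$371 billion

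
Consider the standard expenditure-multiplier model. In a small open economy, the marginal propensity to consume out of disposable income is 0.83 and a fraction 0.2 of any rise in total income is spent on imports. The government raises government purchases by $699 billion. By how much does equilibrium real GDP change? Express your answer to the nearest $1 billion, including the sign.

Expenditure multiplier = 1/(1 − c + m) = 1/(1 − 0.83 + 0.2) = 1/0.37 ≈ 2.703.
ΔY = k × ΔG = (+$699 billion) / 0.37 ≈ +$1,889 billion.

+$1,889 billion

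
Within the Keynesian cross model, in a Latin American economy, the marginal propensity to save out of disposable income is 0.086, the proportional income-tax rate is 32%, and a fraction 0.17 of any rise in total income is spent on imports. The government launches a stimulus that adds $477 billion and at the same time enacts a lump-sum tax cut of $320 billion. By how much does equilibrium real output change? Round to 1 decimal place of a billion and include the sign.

+$1,402.9 billion

MPC = 1 − MPS = 1 − 0.086 = 0.914.
Expenditure multiplier = 1/(1 − c(1−t) + m) = 1/(1 − 0.914×0.68 + 0.17) = 1/0.54848 ≈ 1.823.
ΔG contributes k·ΔG = (+$477 billion) / 0.54848 ≈ +$869.7 billion.
ΔT of −$320 billion changes first-round spending by −c·ΔT = +$292.48 billion, contributing k·(−c·ΔT) = (+$292.48 billion) / 0.54848 ≈ +$533.3 billion.
Net ΔY = k(ΔG − c·ΔT) = (+$769.48 billion) / 0.54848 ≈ +$1,402.9 billion.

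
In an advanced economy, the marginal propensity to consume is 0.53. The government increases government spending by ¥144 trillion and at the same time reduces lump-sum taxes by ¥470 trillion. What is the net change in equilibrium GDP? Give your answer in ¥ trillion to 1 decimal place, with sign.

+¥836.4 trillion

Expenditure multiplier = 1/(1 − MPC) = 1/(1 − 0.53) = 1/0.47 ≈ 2.128.
ΔG contributes k·ΔG = (+¥144 trillion) / 0.47 ≈ +¥306.4 trillion.
ΔT of −¥470 trillion changes first-round spending by −c·ΔT = +¥249.1 trillion, contributing k·(−c·ΔT) = (+¥249.1 trillion) / 0.47 = +¥530 trillion.
Net ΔY = k(ΔG − c·ΔT) = (+¥393.1 trillion) / 0.47 ≈ +¥836.4 trillion.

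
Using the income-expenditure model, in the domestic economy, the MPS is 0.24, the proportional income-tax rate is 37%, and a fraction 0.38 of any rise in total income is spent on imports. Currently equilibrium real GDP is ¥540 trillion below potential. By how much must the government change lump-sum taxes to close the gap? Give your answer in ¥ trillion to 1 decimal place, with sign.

MPC = 1 − MPS = 1 − 0.24 = 0.76.
Spending multiplier = 1/(1 − c(1−t) + m) = 1/(1 − 0.76×0.63 + 0.38) = 1/0.9012 ≈ 1.11.
Tax multiplier = −c·k = −0.76/0.9012 ≈ −0.843. Need ΔY = +¥540 trillion, so ΔT = ΔY/(−c·k) = −(+¥540 trillion) × 0.9012 / 0.76 ≈ −¥640.3 trillion.
The government should cut lump-sum taxes by ¥640.3 trillion.

−¥640.3 trillion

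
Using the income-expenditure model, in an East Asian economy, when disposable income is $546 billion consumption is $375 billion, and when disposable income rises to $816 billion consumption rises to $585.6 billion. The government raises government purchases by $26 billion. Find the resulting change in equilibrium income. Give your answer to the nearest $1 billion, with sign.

MPC = ΔC/ΔYd = (585.6 − 375)/(816 − 546) = 210.6/270 = 0.78.
Spending multiplier = 1/(1 − MPC) = 1/(1 − 0.78) = 1/0.22 ≈ 4.545.
ΔY = k × ΔG = (+$26 billion) / 0.22 ≈ +$118 billion.

+$118 billion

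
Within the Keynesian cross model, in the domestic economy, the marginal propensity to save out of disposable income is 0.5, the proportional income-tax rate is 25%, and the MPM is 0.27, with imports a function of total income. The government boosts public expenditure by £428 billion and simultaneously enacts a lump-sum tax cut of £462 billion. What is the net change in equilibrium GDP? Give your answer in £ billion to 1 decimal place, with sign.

+£736.3 billion

MPC = 1 − MPS = 1 − 0.5 = 0.5.
Expenditure multiplier = 1/(1 − c(1−t) + m) = 1/(1 − 0.5×0.75 + 0.27) = 1/0.895 ≈ 1.117.
ΔG contributes k·ΔG = (+£428 billion) / 0.895 ≈ +£478.2 billion.
ΔT of −£462 billion changes first-round spending by −c·ΔT = +£231 billion, contributing k·(−c·ΔT) = (+£231 billion) / 0.895 ≈ +£258.1 billion.
Net ΔY = k(ΔG − c·ΔT) = (+£659 billion) / 0.895 ≈ +£736.3 billion.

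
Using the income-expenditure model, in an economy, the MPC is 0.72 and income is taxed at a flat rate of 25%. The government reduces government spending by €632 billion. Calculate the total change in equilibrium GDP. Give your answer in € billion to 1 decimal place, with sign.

−€1,373.9 billion

Spending multiplier = 1/(1 − c(1−t)) = 1/(1 − 0.72×0.75) = 1/0.46 ≈ 2.174.
ΔY = k × ΔG = (−€632 billion) / 0.46 ≈ −€1,373.9 billion.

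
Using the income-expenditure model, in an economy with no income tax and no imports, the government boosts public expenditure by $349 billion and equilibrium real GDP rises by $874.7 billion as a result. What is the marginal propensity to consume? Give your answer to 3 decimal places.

Implied spending multiplier k = ΔY/ΔG = 874.7/349 ≈ 2.5063.
Since k = 1/(1 − MPC), MPC = 1 − 1/k = 1 − ΔG/ΔY = 1 − 349/874.7 ≈ 0.601.

0.601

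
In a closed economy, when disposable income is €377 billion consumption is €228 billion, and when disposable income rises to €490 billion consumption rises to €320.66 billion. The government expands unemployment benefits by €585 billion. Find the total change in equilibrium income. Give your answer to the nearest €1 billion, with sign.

MPC = ΔC/ΔYd = (320.66 − 228)/(490 − 377) = 92.66/113 = 0.82.
The transfer change shifts disposable income by +€585 billion, so first-round consumption changes by c·ΔTR = 0.82 × (+€585 billion) = +€479.7 billion.
Expenditure multiplier = 1/(1 − MPC) = 1/(1 − 0.82) = 1/0.18 ≈ 5.556.
The transfer multiplier is c × k ≈ 4.556, so ΔY = k × (c·ΔTR) = (+€479.7 billion) / 0.18 = +€2,665 billion.

+€2,665 billion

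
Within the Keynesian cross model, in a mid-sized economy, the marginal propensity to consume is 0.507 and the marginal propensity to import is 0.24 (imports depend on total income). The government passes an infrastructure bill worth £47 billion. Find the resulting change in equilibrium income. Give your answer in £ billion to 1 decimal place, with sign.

Spending multiplier = 1/(1 − c + m) = 1/(1 − 0.507 + 0.24) = 1/0.733 ≈ 1.364.
ΔY = k × ΔG = (+£47 billion) / 0.733 ≈ +£64.1 billion.

+£64.1 billion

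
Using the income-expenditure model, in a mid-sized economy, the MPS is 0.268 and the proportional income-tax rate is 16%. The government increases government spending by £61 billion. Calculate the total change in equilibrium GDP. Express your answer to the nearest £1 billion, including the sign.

+£158 billion

MPC = 1 − MPS = 1 − 0.268 = 0.732.
Government-spending multiplier = 1/(1 − c(1−t)) = 1/(1 − 0.732×0.84) = 1/0.38512 ≈ 2.597.
ΔY = k × ΔG = (+£61 billion) / 0.38512 ≈ +£158 billion.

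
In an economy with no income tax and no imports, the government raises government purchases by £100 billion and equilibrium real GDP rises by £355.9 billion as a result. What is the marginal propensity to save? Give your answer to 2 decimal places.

0.28

Implied spending multiplier k = ΔY/ΔG = 355.9/100 = 3.559.
Since k = 1/(1 − MPC), MPC = 1 − 1/k = 1 − ΔG/ΔY = 1 − 100/355.9 ≈ 0.72.
MPS = 1 − MPC = 0.28.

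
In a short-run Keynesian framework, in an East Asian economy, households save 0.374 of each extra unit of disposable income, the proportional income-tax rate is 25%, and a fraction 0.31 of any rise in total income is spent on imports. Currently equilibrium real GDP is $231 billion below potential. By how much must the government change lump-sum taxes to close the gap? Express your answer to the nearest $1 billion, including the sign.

−$310 billion

MPC = 1 − MPS = 1 − 0.374 = 0.626.
Spending multiplier = 1/(1 − c(1−t) + m) = 1/(1 − 0.626×0.75 + 0.31) = 1/0.8405 ≈ 1.19.
Tax multiplier = −c·k = −0.626/0.8405 ≈ −0.745. Need ΔY = +$231 billion, so ΔT = ΔY/(−c·k) = −(+$231 billion) × 0.8405 / 0.626 ≈ −$310 billion.
The government should cut lump-sum taxes by $310 billion.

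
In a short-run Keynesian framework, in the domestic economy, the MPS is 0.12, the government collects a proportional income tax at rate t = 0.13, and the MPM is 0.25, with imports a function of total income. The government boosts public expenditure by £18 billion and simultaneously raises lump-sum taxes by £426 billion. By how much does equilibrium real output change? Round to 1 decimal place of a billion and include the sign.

MPC = 1 − MPS = 1 − 0.12 = 0.88.
Expenditure multiplier = 1/(1 − c(1−t) + m) = 1/(1 − 0.88×0.87 + 0.25) = 1/0.4844 ≈ 2.064.
ΔG contributes k·ΔG = (+£18 billion) / 0.4844 ≈ +£37.2 billion.
ΔT of +£426 billion changes first-round spending by −c·ΔT = −£374.88 billion, contributing k·(−c·ΔT) = (−£374.88 billion) / 0.4844 ≈ −£773.9 billion.
Net ΔY = k(ΔG − c·ΔT) = (−£356.88 billion) / 0.4844 ≈ −£736.7 billion.

−£736.7 billion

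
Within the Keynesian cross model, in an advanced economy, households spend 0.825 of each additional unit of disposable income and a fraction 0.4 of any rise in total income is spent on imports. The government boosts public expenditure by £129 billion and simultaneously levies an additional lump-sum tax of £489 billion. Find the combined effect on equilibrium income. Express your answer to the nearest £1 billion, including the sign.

Expenditure multiplier = 1/(1 − c + m) = 1/(1 − 0.825 + 0.4) = 1/0.575 ≈ 1.739.
ΔG contributes k·ΔG = (+£129 billion) / 0.575 ≈ +£224.3 billion.
ΔT of +£489 billion changes first-round spending by −c·ΔT = −£403.425 billion, contributing k·(−c·ΔT) = (−£403.425 billion) / 0.575 ≈ −£701.6 billion.
Net ΔY = k(ΔG − c·ΔT) = (−£274.425 billion) / 0.575 ≈ −£477 billion.

−£477 billion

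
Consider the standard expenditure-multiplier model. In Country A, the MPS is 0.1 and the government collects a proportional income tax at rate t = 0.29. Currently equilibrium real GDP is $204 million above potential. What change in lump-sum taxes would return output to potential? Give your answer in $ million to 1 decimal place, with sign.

+$81.8 million

MPC = 1 − MPS = 1 − 0.1 = 0.9.
Spending multiplier = 1/(1 − c(1−t)) = 1/(1 − 0.9×0.71) = 1/0.361 ≈ 2.77.
Tax multiplier = −c·k = −0.9/0.361 ≈ −2.493. Need ΔY = −$204 million, so ΔT = ΔY/(−c·k) = −(−$204 million) × 0.361 / 0.9 ≈ +$81.8 million.
The government should raise lump-sum taxes by $81.8 million.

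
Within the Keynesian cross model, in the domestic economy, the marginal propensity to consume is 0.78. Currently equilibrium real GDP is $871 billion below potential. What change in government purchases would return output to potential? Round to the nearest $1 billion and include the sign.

+$192 billion

Spending multiplier = 1/(1 − MPC) = 1/(1 − 0.78) = 1/0.22 ≈ 4.545.
Need ΔY = +$871 billion, so ΔG = ΔY/k = (+$871 billion) × 0.22 ≈ +$192 billion.
The government should increase government purchases by $192 billion.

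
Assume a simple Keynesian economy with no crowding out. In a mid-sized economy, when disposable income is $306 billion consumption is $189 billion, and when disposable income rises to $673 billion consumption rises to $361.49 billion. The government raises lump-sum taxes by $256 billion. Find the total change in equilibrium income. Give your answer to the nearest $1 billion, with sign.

−$227 billion

MPC = ΔC/ΔYd = (361.49 − 189)/(673 − 306) = 172.49/367 = 0.47.
A lump-sum tax change of +$256 billion shifts disposable income by −$256 billion; first-round consumption changes by −c × ΔT = −0.47 × (+$256 billion) = −$120.32 billion.
Expenditure multiplier = 1/(1 − MPC) = 1/(1 − 0.47) = 1/0.53 ≈ 1.887.
The tax multiplier is −c × k ≈ −0.887, so ΔY = k × (−c·ΔT) = (−$120.32 billion) / 0.53 ≈ −$227 billion.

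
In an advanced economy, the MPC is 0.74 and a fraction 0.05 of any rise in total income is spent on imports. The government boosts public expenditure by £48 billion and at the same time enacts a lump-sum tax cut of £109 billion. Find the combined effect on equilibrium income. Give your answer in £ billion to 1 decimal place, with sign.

Expenditure multiplier = 1/(1 − c + m) = 1/(1 − 0.74 + 0.05) = 1/0.31 ≈ 3.226.
ΔG contributes k·ΔG = (+£48 billion) / 0.31 ≈ +£154.8 billion.
ΔT of −£109 billion changes first-round spending by −c·ΔT = +£80.66 billion, contributing k·(−c·ΔT) = (+£80.66 billion) / 0.31 ≈ +£260.2 billion.
Net ΔY = k(ΔG − c·ΔT) = (+£128.66 billion) / 0.31 ≈ +£415 billion.

+£415.0 billion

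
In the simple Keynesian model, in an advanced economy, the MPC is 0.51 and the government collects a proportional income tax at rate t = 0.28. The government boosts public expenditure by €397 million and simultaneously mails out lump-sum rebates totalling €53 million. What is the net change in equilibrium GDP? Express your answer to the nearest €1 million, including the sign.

Expenditure multiplier = 1/(1 − c(1−t)) = 1/(1 − 0.51×0.72) = 1/0.6328 ≈ 1.58.
ΔG contributes k·ΔG = (+€397 million) / 0.6328 ≈ +€627.4 million.
ΔT of −€53 million changes first-round spending by −c·ΔT = +€27.03 million, contributing k·(−c·ΔT) = (+€27.03 million) / 0.6328 ≈ +€42.7 million.
Net ΔY = k(ΔG − c·ΔT) = (+€424.03 million) / 0.6328 ≈ +€670 million.

+€670 million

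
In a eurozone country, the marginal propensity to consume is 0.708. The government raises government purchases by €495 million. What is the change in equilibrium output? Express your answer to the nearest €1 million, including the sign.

+€1,695 million

Spending multiplier = 1/(1 − MPC) = 1/(1 − 0.708) = 1/0.292 ≈ 3.425.
ΔY = k × ΔG = (+€495 million) / 0.292 ≈ +€1,695 million.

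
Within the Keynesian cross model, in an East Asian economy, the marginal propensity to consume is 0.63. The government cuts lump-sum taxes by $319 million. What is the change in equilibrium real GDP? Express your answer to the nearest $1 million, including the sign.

+$543 million

A lump-sum tax change of −$319 million shifts disposable income by +$319 million; first-round consumption changes by −c × ΔT = −0.63 × (−$319 million) = +$200.97 million.
Expenditure multiplier = 1/(1 − MPC) = 1/(1 − 0.63) = 1/0.37 ≈ 2.703.
The tax multiplier is −c × k ≈ −1.703, so ΔY = k × (−c·ΔT) = (+$200.97 million) / 0.37 ≈ +$543 million.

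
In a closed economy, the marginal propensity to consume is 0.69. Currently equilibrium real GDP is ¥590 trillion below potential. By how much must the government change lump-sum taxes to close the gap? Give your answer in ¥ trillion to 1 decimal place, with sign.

−¥265.1 trillion

Spending multiplier = 1/(1 − MPC) = 1/(1 − 0.69) = 1/0.31 ≈ 3.226.
Tax multiplier = −c·k = −0.69/0.31 ≈ −2.226. Need ΔY = +¥590 trillion, so ΔT = ΔY/(−c·k) = −(+¥590 trillion) × 0.31 / 0.69 ≈ −¥265.1 trillion.
The government should cut lump-sum taxes by ¥265.1 trillion.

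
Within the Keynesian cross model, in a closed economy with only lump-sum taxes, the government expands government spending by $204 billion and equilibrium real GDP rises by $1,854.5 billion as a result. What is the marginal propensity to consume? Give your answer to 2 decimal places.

Implied spending multiplier k = ΔY/ΔG = 1,854.5/204 ≈ 9.0907.
Since k = 1/(1 − MPC), MPC = 1 − 1/k = 1 − ΔG/ΔY = 1 − 204/1,854.5 ≈ 0.89.

0.89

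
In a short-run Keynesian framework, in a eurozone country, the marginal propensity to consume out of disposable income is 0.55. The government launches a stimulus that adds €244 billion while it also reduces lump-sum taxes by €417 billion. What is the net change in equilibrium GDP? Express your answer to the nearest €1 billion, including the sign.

+€1,052 billion

Expenditure multiplier = 1/(1 − MPC) = 1/(1 − 0.55) = 1/0.45 ≈ 2.222.
ΔG contributes k·ΔG = (+€244 billion) / 0.45 ≈ +€542.2 billion.
ΔT of −€417 billion changes first-round spending by −c·ΔT = +€229.35 billion, contributing k·(−c·ΔT) = (+€229.35 billion) / 0.45 ≈ +€509.7 billion.
Net ΔY = k(ΔG − c·ΔT) = (+€473.35 billion) / 0.45 ≈ +€1,052 billion.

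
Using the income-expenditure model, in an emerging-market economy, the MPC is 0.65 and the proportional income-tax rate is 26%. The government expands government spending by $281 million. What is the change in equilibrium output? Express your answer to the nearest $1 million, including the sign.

Government-spending multiplier = 1/(1 − c(1−t)) = 1/(1 − 0.65×0.74) = 1/0.519 ≈ 1.927.
ΔY = k × ΔG = (+$281 million) / 0.519 ≈ +$541 million.

+$541 million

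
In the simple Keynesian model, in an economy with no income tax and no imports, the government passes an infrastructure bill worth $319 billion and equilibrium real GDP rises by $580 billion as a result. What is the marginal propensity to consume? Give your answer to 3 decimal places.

Implied spending multiplier k = ΔY/ΔG = 580/319 ≈ 1.8182.
Since k = 1/(1 − MPC), MPC = 1 − 1/k = 1 − ΔG/ΔY = 1 − 319/580 = 0.450.

0.450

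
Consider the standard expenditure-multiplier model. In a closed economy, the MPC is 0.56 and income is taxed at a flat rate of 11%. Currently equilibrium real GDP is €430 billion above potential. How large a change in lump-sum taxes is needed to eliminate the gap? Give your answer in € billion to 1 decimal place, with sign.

Spending multiplier = 1/(1 − c(1−t)) = 1/(1 − 0.56×0.89) = 1/0.5016 ≈ 1.994.
Tax multiplier = −c·k = −0.56/0.5016 ≈ −1.116. Need ΔY = −€430 billion, so ΔT = ΔY/(−c·k) = −(−€430 billion) × 0.5016 / 0.56 ≈ +€385.2 billion.
The government should raise lump-sum taxes by €385.2 billion.

+€385.2 billion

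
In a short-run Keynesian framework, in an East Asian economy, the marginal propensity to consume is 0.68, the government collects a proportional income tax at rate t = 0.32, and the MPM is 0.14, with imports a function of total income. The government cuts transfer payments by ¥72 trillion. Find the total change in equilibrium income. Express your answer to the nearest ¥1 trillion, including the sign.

−¥72 trillion

The transfer change shifts disposable income by −¥72 trillion, so first-round consumption changes by c·ΔTR = 0.68 × (−¥72 trillion) = −¥48.96 trillion.
Expenditure multiplier = 1/(1 − c(1−t) + m) = 1/(1 − 0.68×0.68 + 0.14) = 1/0.6776 ≈ 1.476.
The transfer multiplier is c × k ≈ 1.004, so ΔY = k × (c·ΔTR) = (−¥48.96 trillion) / 0.6776 ≈ −¥72 trillion.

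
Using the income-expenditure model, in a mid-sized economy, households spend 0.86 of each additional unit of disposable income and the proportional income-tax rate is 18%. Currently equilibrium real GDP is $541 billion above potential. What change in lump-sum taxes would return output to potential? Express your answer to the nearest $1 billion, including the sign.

+$185 billion

Spending multiplier = 1/(1 − c(1−t)) = 1/(1 − 0.86×0.82) = 1/0.2948 ≈ 3.392.
Tax multiplier = −c·k = −0.86/0.2948 ≈ −2.917. Need ΔY = −$541 billion, so ΔT = ΔY/(−c·k) = −(−$541 billion) × 0.2948 / 0.86 ≈ +$185 billion.
The government should raise lump-sum taxes by $185 billion.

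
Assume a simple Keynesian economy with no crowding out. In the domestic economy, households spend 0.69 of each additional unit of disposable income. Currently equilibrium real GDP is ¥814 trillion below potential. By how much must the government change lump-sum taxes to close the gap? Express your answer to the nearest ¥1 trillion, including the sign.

−¥366 trillion

Spending multiplier = 1/(1 − MPC) = 1/(1 − 0.69) = 1/0.31 ≈ 3.226.
Tax multiplier = −c·k = −0.69/0.31 ≈ −2.226. Need ΔY = +¥814 trillion, so ΔT = ΔY/(−c·k) = −(+¥814 trillion) × 0.31 / 0.69 ≈ −¥366 trillion.
The government should cut lump-sum taxes by ¥366 trillion.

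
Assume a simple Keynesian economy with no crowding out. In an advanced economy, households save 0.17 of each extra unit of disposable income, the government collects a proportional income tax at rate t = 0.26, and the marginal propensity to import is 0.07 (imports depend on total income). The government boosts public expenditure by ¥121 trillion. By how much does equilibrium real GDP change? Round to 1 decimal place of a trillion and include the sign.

+¥265.5 trillion

MPC = 1 − MPS = 1 − 0.17 = 0.83.
Expenditure multiplier = 1/(1 − c(1−t) + m) = 1/(1 − 0.83×0.74 + 0.07) = 1/0.4558 ≈ 2.194.
ΔY = k × ΔG = (+¥121 trillion) / 0.4558 ≈ +¥265.5 trillion.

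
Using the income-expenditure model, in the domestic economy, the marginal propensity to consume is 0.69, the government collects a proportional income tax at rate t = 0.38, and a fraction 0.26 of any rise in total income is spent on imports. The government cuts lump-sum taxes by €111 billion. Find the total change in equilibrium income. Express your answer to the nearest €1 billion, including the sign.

A lump-sum tax change of −€111 billion shifts disposable income by +€111 billion; first-round consumption changes by −c × ΔT = −0.69 × (−€111 billion) = +€76.59 billion.
Expenditure multiplier = 1/(1 − c(1−t) + m) = 1/(1 − 0.69×0.62 + 0.26) = 1/0.8322 ≈ 1.202.
The tax multiplier is −c × k ≈ −0.829, so ΔY = k × (−c·ΔT) = (+€76.59 billion) / 0.8322 ≈ +€92 billion.

+€92 billion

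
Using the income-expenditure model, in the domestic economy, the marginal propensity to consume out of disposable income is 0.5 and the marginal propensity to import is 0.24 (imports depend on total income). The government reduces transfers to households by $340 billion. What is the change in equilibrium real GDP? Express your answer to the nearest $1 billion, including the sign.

The transfer change shifts disposable income by −$340 billion, so first-round consumption changes by c·ΔTR = 0.5 × (−$340 billion) = −$170 billion.
Expenditure multiplier = 1/(1 − c + m) = 1/(1 − 0.5 + 0.24) = 1/0.74 ≈ 1.351.
The transfer multiplier is c × k ≈ 0.676, so ΔY = k × (c·ΔTR) = (−$170 billion) / 0.74 ≈ −$230 billion.

−$230 billion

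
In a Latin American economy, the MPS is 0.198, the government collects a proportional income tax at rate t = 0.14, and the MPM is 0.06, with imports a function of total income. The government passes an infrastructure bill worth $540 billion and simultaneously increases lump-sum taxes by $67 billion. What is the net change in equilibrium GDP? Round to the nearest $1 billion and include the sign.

+$1,313 billion

MPC = 1 − MPS = 1 − 0.198 = 0.802.
Expenditure multiplier = 1/(1 − c(1−t) + m) = 1/(1 − 0.802×0.86 + 0.06) = 1/0.37028 ≈ 2.701.
ΔG contributes k·ΔG = (+$540 billion) / 0.37028 ≈ +$1,458.4 billion.
ΔT of +$67 billion changes first-round spending by −c·ΔT = −$53.734 billion, contributing k·(−c·ΔT) = (−$53.734 billion) / 0.37028 ≈ −$145.1 billion.
Net ΔY = k(ΔG − c·ΔT) = (+$486.266 billion) / 0.37028 ≈ +$1,313 billion.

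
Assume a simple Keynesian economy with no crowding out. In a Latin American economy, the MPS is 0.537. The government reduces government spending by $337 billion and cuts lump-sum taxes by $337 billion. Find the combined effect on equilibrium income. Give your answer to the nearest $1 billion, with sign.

MPC = 1 − MPS = 1 − 0.537 = 0.463.
Expenditure multiplier = 1/(1 − MPC) = 1/(1 − 0.463) = 1/0.537 ≈ 1.862.
ΔG contributes k·ΔG = (−$337 billion) / 0.537 ≈ −$627.6 billion.
ΔT of −$337 billion changes first-round spending by −c·ΔT = +$156.031 billion, contributing k·(−c·ΔT) = (+$156.031 billion) / 0.537 ≈ +$290.6 billion.
With ΔG = ΔT and no other leakages, the balanced-budget multiplier is 1, so ΔY = ΔG = −$337 billion.

−$337 billion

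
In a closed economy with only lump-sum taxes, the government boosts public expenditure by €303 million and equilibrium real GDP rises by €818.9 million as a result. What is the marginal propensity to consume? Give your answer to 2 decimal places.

Implied spending multiplier k = ΔY/ΔG = 818.9/303 ≈ 2.7026.
Since k = 1/(1 − MPC), MPC = 1 − 1/k = 1 − ΔG/ΔY = 1 − 303/818.9 ≈ 0.63.

0.63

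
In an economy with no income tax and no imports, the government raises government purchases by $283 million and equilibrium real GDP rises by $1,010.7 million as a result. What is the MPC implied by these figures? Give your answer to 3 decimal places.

Implied spending multiplier k = ΔY/ΔG = 1,010.7/283 ≈ 3.5714.
Since k = 1/(1 − MPC), MPC = 1 − 1/k = 1 − ΔG/ΔY = 1 − 283/1,010.7 ≈ 0.720.

0.720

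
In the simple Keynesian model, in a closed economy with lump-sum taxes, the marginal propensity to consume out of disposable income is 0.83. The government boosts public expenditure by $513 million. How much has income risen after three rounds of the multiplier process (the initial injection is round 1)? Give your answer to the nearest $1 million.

Round 1 adds ΔG = $513 million; each later round is MPC = 0.83 times the previous.
After 3 rounds: 513 + 425.79 + 353.4057 = ΔG·(1 − c^3)/(1 − c) = 513 × (1 − 0.571787)/0.17 ≈ $1,292 million.

$1,292 million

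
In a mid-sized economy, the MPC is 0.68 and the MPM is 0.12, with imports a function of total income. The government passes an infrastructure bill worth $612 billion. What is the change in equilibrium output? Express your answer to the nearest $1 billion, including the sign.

+$1,391 billion

Spending multiplier = 1/(1 − c + m) = 1/(1 − 0.68 + 0.12) = 1/0.44 ≈ 2.273.
ΔY = k × ΔG = (+$612 billion) / 0.44 ≈ +$1,391 billion.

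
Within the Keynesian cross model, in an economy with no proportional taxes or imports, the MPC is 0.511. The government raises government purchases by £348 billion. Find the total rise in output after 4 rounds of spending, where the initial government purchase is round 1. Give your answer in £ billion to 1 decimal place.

£663.1 billion

Round 1 adds ΔG = £348 billion; each later round is MPC = 0.511 times the previous.
After 4 rounds: 348 + 177.828 + 90.870108 + 46.434625188 = ΔG·(1 − c^4)/(1 − c) = 348 × (1 − 0.068184176641)/0.489 ≈ £663.1 billion.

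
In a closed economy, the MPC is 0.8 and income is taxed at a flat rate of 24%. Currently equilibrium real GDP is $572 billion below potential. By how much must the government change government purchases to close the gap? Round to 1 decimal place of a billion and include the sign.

+$224.2 billion

Spending multiplier = 1/(1 − c(1−t)) = 1/(1 − 0.8×0.76) = 1/0.392 ≈ 2.551.
Need ΔY = +$572 billion, so ΔG = ΔY/k = (+$572 billion) × 0.392 ≈ +$224.2 billion.
The government should increase government purchases by $224.2 billion.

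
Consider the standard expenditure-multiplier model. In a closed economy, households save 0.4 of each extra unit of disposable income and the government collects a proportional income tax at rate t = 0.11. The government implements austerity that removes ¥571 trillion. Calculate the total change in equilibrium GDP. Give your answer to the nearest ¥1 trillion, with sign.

−¥1,225 trillion

MPC = 1 − MPS = 1 − 0.4 = 0.6.
Government-spending multiplier = 1/(1 − c(1−t)) = 1/(1 − 0.6×0.89) = 1/0.466 ≈ 2.146.
ΔY = k × ΔG = (−¥571 trillion) / 0.466 ≈ −¥1,225 trillion.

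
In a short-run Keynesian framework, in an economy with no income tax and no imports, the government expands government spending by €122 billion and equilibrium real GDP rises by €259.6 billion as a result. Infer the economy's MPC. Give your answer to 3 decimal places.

0.530

Implied spending multiplier k = ΔY/ΔG = 259.6/122 ≈ 2.1279.
Since k = 1/(1 − MPC), MPC = 1 − 1/k = 1 − ΔG/ΔY = 1 − 122/259.6 ≈ 0.530.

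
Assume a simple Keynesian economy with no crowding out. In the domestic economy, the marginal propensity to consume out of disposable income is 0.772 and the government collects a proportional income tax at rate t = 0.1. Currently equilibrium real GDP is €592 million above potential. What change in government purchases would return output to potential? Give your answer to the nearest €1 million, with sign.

−€181 million

Spending multiplier = 1/(1 − c(1−t)) = 1/(1 − 0.772×0.9) = 1/0.3052 ≈ 3.277.
Need ΔY = −€592 million, so ΔG = ΔY/k = (−€592 million) × 0.3052 ≈ −€181 million.
The government should cut government purchases by €181 million.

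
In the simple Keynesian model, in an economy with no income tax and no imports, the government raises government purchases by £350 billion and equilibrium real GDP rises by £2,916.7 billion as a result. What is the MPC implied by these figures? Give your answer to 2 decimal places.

0.88

Implied spending multiplier k = ΔY/ΔG = 2,916.7/350 ≈ 8.3334.
Since k = 1/(1 − MPC), MPC = 1 − 1/k = 1 − ΔG/ΔY = 1 − 350/2,916.7 ≈ 0.88.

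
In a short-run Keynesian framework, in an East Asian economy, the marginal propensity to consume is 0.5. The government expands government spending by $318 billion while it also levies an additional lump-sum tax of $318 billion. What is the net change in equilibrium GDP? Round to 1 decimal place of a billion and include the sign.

+$318.0 billion

Expenditure multiplier = 1/(1 − MPC) = 1/(1 − 0.5) = 1/0.5 = 2.
ΔG contributes k·ΔG = (+$318 billion) / 0.5 = +$636 billion.
ΔT of +$318 billion changes first-round spending by −c·ΔT = −$159 billion, contributing k·(−c·ΔT) = (−$159 billion) / 0.5 = −$318 billion.
With ΔG = ΔT and no other leakages, the balanced-budget multiplier is 1, so ΔY = ΔG = +$318 billion.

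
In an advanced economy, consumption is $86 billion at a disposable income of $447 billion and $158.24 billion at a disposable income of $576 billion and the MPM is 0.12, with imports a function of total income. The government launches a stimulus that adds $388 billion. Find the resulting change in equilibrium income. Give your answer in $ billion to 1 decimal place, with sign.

MPC = ΔC/ΔYd = (158.24 − 86)/(576 − 447) = 72.24/129 = 0.56.
Government-spending multiplier = 1/(1 − c + m) = 1/(1 − 0.56 + 0.12) = 1/0.56 ≈ 1.786.
ΔY = k × ΔG = (+$388 billion) / 0.56 ≈ +$692.9 billion.

+$692.9 billion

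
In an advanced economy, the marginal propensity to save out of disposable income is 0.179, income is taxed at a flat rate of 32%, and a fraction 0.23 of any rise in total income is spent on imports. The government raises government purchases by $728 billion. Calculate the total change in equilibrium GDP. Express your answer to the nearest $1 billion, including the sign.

+$1,084 billion

MPC = 1 − MPS = 1 − 0.179 = 0.821.
Expenditure multiplier = 1/(1 − c(1−t) + m) = 1/(1 − 0.821×0.68 + 0.23) = 1/0.67172 ≈ 1.489.
ΔY = k × ΔG = (+$728 billion) / 0.67172 ≈ +$1,084 billion.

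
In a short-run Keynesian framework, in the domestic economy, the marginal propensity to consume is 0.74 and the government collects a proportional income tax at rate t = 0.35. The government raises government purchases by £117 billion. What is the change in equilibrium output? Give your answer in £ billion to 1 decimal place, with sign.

+£225.4 billion

Government-spending multiplier = 1/(1 − c(1−t)) = 1/(1 − 0.74×0.65) = 1/0.519 ≈ 1.927.
ΔY = k × ΔG = (+£117 billion) / 0.519 ≈ +£225.4 billion.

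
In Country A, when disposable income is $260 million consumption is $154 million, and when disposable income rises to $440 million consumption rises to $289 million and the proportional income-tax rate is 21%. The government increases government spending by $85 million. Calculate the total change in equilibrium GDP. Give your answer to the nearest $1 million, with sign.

MPC = ΔC/ΔYd = (289 − 154)/(440 − 260) = 135/180 = 0.75.
Expenditure multiplier = 1/(1 − c(1−t)) = 1/(1 − 0.75×0.79) = 1/0.4075 ≈ 2.454.
ΔY = k × ΔG = (+$85 million) / 0.4075 ≈ +$209 million.

+$209 million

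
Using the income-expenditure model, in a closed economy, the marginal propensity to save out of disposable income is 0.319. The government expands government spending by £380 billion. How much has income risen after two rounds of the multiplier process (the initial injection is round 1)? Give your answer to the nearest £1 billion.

£639 billion

MPC = 1 − MPS = 1 − 0.319 = 0.681.
Round 1 adds ΔG = £380 billion; each later round is MPC = 0.681 times the previous.
After 2 rounds: 380 + 258.78 = ΔG·(1 − c^2)/(1 − c) = 380 × (1 − 0.463761)/0.319 ≈ £639 billion.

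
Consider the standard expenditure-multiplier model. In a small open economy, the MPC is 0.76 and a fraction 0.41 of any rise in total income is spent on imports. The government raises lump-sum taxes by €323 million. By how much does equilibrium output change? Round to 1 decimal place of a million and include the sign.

A lump-sum tax change of +€323 million shifts disposable income by −€323 million; first-round consumption changes by −c × ΔT = −0.76 × (+€323 million) = −€245.48 million.
Expenditure multiplier = 1/(1 − c + m) = 1/(1 − 0.76 + 0.41) = 1/0.65 ≈ 1.538.
The tax multiplier is −c × k ≈ −1.169, so ΔY = k × (−c·ΔT) = (−€245.48 million) / 0.65 ≈ −€377.7 million.

−€377.7 million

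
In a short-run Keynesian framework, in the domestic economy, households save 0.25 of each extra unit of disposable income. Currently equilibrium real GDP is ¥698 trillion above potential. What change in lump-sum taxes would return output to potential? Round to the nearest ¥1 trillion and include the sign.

+¥233 trillion

MPC = 1 − MPS = 1 − 0.25 = 0.75.
Spending multiplier = 1/(1 − MPC) = 1/(1 − 0.75) = 1/0.25 = 4.
Tax multiplier = −c·k = −0.75/0.25 = −3. Need ΔY = −¥698 trillion, so ΔT = ΔY/(−c·k) = −(−¥698 trillion) × 0.25 / 0.75 ≈ +¥233 trillion.
The government should raise lump-sum taxes by ¥233 trillion.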